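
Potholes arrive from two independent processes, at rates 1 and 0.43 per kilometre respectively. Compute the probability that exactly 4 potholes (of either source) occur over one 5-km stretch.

Independent Poisson processes superpose: combined rate λ = 1 + 0.43 = 1.43 per kilometre.
Over the interval, μ = 1.43 × 5 = 7.15 (a 5-km stretch = 5 kilometres).
P(N = 4) = e^(−7.15) · 7.15^4/4! ≈ 0.0855.

0.0855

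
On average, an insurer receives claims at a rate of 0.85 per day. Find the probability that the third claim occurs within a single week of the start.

0.9358

Over the interval, μ = 0.85 × 7 = 5.95 (a week = 7 days).
The third arrival falls in the interval iff at least 3 events occur there: P(S_3 ≤ t) = P(N ≥ 3) = 1 − P(N ≤ 2) ≈ 0.9358.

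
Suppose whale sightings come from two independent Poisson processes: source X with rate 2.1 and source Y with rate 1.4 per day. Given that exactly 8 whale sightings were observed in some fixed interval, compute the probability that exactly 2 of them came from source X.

0.0413

Given the total, each event is independently from source X with probability p = λ_X/(λ_X+λ_Y) = 2.1/3.5 = 0.6000.
So K ~ Binomial(8, 2.1/3.5): P(K = 2) = C(8,2) · (2.1/3.5)^2 · (1.4/3.5)^6 ≈ 0.0413.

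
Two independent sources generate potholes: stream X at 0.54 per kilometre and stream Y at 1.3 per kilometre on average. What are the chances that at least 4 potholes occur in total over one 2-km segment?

Independent Poisson processes superpose: combined rate λ = 0.54 + 1.3 = 1.84 per kilometre.
Over the interval, μ = 1.84 × 2 = 3.68 (a 2-km segment = 2 kilometres).
P(N ≥ 4) = 1 − P(N ≤ 3) ≈ 0.5017.

0.5017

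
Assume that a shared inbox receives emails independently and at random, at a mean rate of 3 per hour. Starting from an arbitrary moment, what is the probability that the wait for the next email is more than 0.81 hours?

The wait for the next event is exponential with rate λ = 3 per hour.
P(T > 0.81) = e^(−λt) = e^(−3 × 0.81) = e^(−2.43) ≈ 0.0880.

0.0880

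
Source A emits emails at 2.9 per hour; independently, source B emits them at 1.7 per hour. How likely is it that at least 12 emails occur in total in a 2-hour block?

0.2168

Independent Poisson processes superpose: combined rate λ = 2.9 + 1.7 = 4.6 per hour.
Over the interval, μ = 4.6 × 2 = 9.2 (a 2-hour block = 2 hours).
P(N ≥ 12) = 1 − P(N ≤ 11) ≈ 0.2168.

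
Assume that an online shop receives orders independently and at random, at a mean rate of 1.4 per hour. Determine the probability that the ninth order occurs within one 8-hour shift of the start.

0.7853

Over the interval, μ = 1.4 × 8 = 11.2 (an 8-hour shift = 8 hours).
The ninth arrival falls in the interval iff at least 9 events occur there: P(S_9 ≤ t) = P(N ≥ 9) = 1 − P(N ≤ 8) ≈ 0.7853.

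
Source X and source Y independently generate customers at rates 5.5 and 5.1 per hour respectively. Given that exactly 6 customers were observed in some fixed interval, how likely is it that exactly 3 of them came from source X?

Given the total, each event is independently from source X with probability p = λ_X/(λ_X+λ_Y) = 5.5/10.6 ≈ 0.5189.
So K ~ Binomial(6, 5.5/10.6): P(K = 3) = C(6,3) · (5.5/10.6)^3 · (5.1/10.6)^3 ≈ 0.3112.

0.3112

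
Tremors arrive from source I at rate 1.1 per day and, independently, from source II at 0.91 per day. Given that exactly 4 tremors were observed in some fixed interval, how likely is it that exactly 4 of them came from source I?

Given the total, each event is independently from source I with probability p = λ_I/(λ_I+λ_II) = 1.1/2.01 ≈ 0.5473.
So K ~ Binomial(4, 1.1/2.01): P(K = 4) = C(4,4) · (1.1/2.01)^4 · (0.91/2.01)^0 ≈ 0.0897.

0.0897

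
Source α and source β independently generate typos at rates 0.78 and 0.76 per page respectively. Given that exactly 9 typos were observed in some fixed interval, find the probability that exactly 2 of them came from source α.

0.0658

Given the total, each event is independently from source α with probability p = λ_α/(λ_α+λ_β) = 0.78/1.54 ≈ 0.5065.
So K ~ Binomial(9, 0.78/1.54): P(K = 2) = C(9,2) · (0.78/1.54)^2 · (0.76/1.54)^7 ≈ 0.0658.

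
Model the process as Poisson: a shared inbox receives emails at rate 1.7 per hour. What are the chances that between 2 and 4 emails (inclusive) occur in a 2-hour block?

Over the interval, μ = 1.7 × 2 = 3.4 (a 2-hour block = 2 hours).
P(2 ≤ N ≤ 4) = Σ_{j=2}^{4} e^(−3.4) · 3.4^j/j! ≈ 0.5973.

0.5973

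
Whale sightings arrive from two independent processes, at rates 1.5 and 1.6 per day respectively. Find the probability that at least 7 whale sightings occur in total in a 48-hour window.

0.4258

Independent Poisson processes superpose: combined rate λ = 1.5 + 1.6 = 3.1 per day.
Over the interval, μ = 3.1 × 2 = 6.2 (a 48-hour window = 2 days).
P(N ≥ 7) = 1 − P(N ≤ 6) ≈ 0.4258.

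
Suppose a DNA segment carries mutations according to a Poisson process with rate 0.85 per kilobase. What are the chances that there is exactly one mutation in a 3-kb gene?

Over the interval, μ = 0.85 × 3 = 2.55 (a 3-kb gene = 3 kilobases).
P(N = 1) = e^(−μ) μ^1/1! = e^(−2.55) · 2.55^1/1 ≈ 0.1991.

0.1991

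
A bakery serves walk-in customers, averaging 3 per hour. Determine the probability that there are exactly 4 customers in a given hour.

0.1680

With mean μ = 3 per hour,
P(N = 4) = e^(−μ) μ^4/4! = e^(−3) · 3^4/24 ≈ 0.1680.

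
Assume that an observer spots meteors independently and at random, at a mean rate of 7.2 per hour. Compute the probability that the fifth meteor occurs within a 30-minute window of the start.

Over the interval, μ = 7.2 × 0.5 = 3.6 (a 30-minute window = 0.5 hours).
The fifth arrival falls in the interval iff at least 5 events occur there: P(S_5 ≤ t) = P(N ≥ 5) = 1 − P(N ≤ 4) ≈ 0.2936.

0.2936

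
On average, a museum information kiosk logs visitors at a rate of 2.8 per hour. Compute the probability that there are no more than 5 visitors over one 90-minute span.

Over the interval, μ = 2.8 × 1.5 = 4.2 (a 90-minute span = 1.5 hours).
P(N ≤ 5) = Σ_{j=0}^{5} e^(−μ) μ^j/j! ≈ 0.7531.

0.7531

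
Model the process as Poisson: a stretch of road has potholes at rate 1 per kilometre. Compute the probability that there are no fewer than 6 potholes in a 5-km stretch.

Over the interval, μ = 1 × 5 = 5 (a 5-km stretch = 5 kilometres).
P(N ≥ 6) = 1 − P(N ≤ 5) = 1 − Σ_{j=0}^{5} e^(−μ) μ^j/j! ≈ 0.3840.

0.3840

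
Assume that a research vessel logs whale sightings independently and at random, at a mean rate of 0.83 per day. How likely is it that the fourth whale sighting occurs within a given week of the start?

Over the interval, μ = 0.83 × 7 = 5.81 (a week = 7 days).
The fourth arrival falls in the interval iff at least 4 events occur there: P(S_4 ≤ t) = P(N ≥ 4) = 1 − P(N ≤ 3) ≈ 0.8310.

0.8310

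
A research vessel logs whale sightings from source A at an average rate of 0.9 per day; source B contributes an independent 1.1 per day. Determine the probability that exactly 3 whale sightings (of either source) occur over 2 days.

Independent Poisson processes superpose: combined rate λ = 0.9 + 1.1 = 2 per day.
Over the interval, μ = 2 × 2 = 4 (2 days).
P(N = 3) = e^(−4) · 4^3/3! ≈ 0.1954.

0.1954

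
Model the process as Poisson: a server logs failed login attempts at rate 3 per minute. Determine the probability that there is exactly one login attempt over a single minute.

0.1494

With mean μ = 3 per minute,
P(N = 1) = e^(−μ) μ^1/1! = e^(−3) · 3^1/1 ≈ 0.1494.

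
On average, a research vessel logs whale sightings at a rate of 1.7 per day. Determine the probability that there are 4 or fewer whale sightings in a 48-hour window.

Over the interval, μ = 1.7 × 2 = 3.4 (a 48-hour window = 2 days).
P(N ≤ 4) = Σ_{j=0}^{4} e^(−μ) μ^j/j! ≈ 0.7442.

0.7442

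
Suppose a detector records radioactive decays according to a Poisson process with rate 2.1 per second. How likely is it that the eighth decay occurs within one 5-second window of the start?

0.8215

Over the interval, μ = 2.1 × 5 = 10.5 (a 5-second window = 5 seconds).
The eighth arrival falls in the interval iff at least 8 events occur there: P(S_8 ≤ t) = P(N ≥ 8) = 1 − P(N ≤ 7) ≈ 0.8215.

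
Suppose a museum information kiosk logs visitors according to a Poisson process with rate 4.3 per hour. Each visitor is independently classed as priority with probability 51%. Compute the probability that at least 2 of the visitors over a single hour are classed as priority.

Thinning: the visitors that are classed as priority themselves form a Poisson process with rate 0.51 × 4.3 = 2.193 per hour.
So μ = 2.193.
P(N ≥ 2) = 1 − P(N ≤ 1) ≈ 0.6437.

0.6437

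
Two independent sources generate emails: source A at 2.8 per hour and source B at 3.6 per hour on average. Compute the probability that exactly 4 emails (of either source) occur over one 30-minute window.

0.1781

Independent Poisson processes superpose: combined rate λ = 2.8 + 3.6 = 6.4 per hour.
Over the interval, μ = 6.4 × 0.5 = 3.2 (a 30-minute window = 0.5 hours).
P(N = 4) = e^(−3.2) · 3.2^4/4! ≈ 0.1781.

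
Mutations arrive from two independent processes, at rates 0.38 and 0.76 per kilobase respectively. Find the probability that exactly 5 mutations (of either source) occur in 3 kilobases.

Independent Poisson processes superpose: combined rate λ = 0.38 + 0.76 = 1.14 per kilobase.
Over the interval, μ = 1.14 × 3 = 3.42 (3 kilobases).
P(N = 5) = e^(−3.42) · 3.42^5/5! ≈ 0.1275.

0.1275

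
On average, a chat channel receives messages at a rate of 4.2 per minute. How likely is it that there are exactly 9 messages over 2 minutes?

Over the interval, μ = 4.2 × 2 = 8.4 (2 minutes).
P(N = 9) = e^(−μ) μ^9/9! = e^(−8.4) · 8.4^9/362880 ≈ 0.1290.

0.1290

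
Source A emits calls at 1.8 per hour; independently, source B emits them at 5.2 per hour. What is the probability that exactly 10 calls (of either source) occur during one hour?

0.0710

Independent Poisson processes superpose: combined rate λ = 1.8 + 5.2 = 7 per hour.
So μ = 7.
P(N = 10) = e^(−7) · 7^10/10! ≈ 0.0710.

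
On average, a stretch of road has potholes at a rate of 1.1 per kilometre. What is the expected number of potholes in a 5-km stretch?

E[N] = λt = 1.1 × 5 = 5.5 (a 5-km stretch = 5 kilometres).

5.5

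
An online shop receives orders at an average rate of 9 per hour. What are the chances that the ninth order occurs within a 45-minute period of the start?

0.2389

Over the interval, μ = 9 × 0.75 = 6.75 (a 45-minute period = 0.75 hours).
The ninth arrival falls in the interval iff at least 9 events occur there: P(S_9 ≤ t) = P(N ≥ 9) = 1 − P(N ≤ 8) ≈ 0.2389.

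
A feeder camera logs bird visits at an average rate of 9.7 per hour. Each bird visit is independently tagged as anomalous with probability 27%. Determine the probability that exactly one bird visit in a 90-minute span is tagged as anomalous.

0.0773

Thinning: the bird visits that are tagged as anomalous themselves form a Poisson process with rate 0.27 × 9.7 = 2.619 per hour.
Over the interval, μ = 2.619 × 1.5 = 3.9285 (a 90-minute span = 1.5 hours).
P(N = 1) = e^(−3.9285) · 3.9285^1/1! ≈ 0.0773.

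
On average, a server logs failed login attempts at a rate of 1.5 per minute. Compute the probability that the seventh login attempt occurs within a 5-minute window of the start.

Over the interval, μ = 1.5 × 5 = 7.5 (a 5-minute window = 5 minutes).
The seventh arrival falls in the interval iff at least 7 events occur there: P(S_7 ≤ t) = P(N ≥ 7) = 1 − P(N ≤ 6) ≈ 0.6218.

0.6218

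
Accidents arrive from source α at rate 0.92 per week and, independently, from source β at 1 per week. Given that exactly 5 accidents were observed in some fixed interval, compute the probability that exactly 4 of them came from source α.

Given the total, each event is independently from source α with probability p = λ_α/(λ_α+λ_β) = 0.92/1.92 ≈ 0.4792.
So K ~ Binomial(5, 0.92/1.92): P(K = 4) = C(5,4) · (0.92/1.92)^4 · (1/1.92)^1 ≈ 0.1373.

0.1373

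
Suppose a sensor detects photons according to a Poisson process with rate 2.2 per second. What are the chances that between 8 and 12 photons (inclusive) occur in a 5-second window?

Over the interval, μ = 2.2 × 5 = 11 (a 5-second window = 5 seconds).
P(8 ≤ N ≤ 12) = Σ_{j=8}^{12} e^(−11) · 11^j/j! ≈ 0.5455.

0.5455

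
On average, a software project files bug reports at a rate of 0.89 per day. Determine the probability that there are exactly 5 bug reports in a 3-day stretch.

Over the interval, μ = 0.89 × 3 = 2.67 (a 3-day stretch = 3 days).
P(N = 5) = e^(−μ) μ^5/5! = e^(−2.67) · 2.67^5/120 ≈ 0.0783.

0.0783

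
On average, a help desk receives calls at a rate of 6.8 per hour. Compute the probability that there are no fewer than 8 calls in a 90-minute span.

0.7973

Over the interval, μ = 6.8 × 1.5 = 10.2 (a 90-minute span = 1.5 hours).
P(N ≥ 8) = 1 − P(N ≤ 7) = 1 − Σ_{j=0}^{7} e^(−μ) μ^j/j! ≈ 0.7973.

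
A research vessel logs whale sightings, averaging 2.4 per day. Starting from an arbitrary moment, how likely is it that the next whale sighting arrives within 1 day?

Inter-arrival times are exponential with rate λ = 2.4 per day.
P(T ≤ 1) = 1 − e^(−λt) = 1 − e^(−2.4 × 1) = 1 − e^(−2.4) ≈ 0.9093.

0.9093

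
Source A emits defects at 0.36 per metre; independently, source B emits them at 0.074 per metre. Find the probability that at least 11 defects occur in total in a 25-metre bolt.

Independent Poisson processes superpose: combined rate λ = 0.36 + 0.074 = 0.434 per metre.
Over the interval, μ = 0.434 × 25 = 10.85 (a 25-metre bolt = 25 metres).
P(N ≥ 11) = 1 − P(N ≤ 10) ≈ 0.5221.

0.5221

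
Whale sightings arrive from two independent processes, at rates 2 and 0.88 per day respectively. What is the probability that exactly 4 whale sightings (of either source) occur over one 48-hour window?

0.1445

Independent Poisson processes superpose: combined rate λ = 2 + 0.88 = 2.88 per day.
Over the interval, μ = 2.88 × 2 = 5.76 (a 48-hour window = 2 days).
P(N = 4) = e^(−5.76) · 5.76^4/4! ≈ 0.1445.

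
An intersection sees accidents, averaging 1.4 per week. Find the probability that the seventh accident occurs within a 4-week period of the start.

Over the interval, μ = 1.4 × 4 = 5.6 (a 4-week period = 4 weeks).
The seventh arrival falls in the interval iff at least 7 events occur there: P(S_7 ≤ t) = P(N ≥ 7) = 1 − P(N ≤ 6) ≈ 0.3297.

0.3297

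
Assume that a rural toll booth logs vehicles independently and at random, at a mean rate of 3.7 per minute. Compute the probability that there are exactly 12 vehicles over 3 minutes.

0.1104

Over the interval, μ = 3.7 × 3 = 11.1 (3 minutes).
P(N = 12) = e^(−μ) μ^12/12! = e^(−11.1) · 11.1^12/479001600 ≈ 0.1104.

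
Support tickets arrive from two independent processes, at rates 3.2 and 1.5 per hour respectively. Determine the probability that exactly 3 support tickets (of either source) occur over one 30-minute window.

0.2063

Independent Poisson processes superpose: combined rate λ = 3.2 + 1.5 = 4.7 per hour.
Over the interval, μ = 4.7 × 0.5 = 2.35 (a 30-minute window = 0.5 hours).
P(N = 3) = e^(−2.35) · 2.35^3/3! ≈ 0.2063.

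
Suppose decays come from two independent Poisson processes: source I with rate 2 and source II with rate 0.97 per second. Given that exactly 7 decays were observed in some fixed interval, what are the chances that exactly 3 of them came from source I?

0.1216

Given the total, each event is independently from source I with probability p = λ_I/(λ_I+λ_II) = 2/2.97 ≈ 0.6734.
So K ~ Binomial(7, 2/2.97): P(K = 3) = C(7,3) · (2/2.97)^3 · (0.97/2.97)^4 ≈ 0.1216.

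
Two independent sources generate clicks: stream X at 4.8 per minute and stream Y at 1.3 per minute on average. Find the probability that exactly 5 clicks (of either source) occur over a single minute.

Independent Poisson processes superpose: combined rate λ = 4.8 + 1.3 = 6.1 per minute.
So μ = 6.1.
P(N = 5) = e^(−6.1) · 6.1^5/5! ≈ 0.1579.

0.1579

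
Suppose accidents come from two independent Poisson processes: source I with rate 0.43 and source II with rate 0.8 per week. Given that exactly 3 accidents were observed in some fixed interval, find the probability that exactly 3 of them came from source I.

0.0427

Given the total, each event is independently from source I with probability p = λ_I/(λ_I+λ_II) = 0.43/1.23 ≈ 0.3496.
So K ~ Binomial(3, 0.43/1.23): P(K = 3) = C(3,3) · (0.43/1.23)^3 · (0.8/1.23)^0 ≈ 0.0427.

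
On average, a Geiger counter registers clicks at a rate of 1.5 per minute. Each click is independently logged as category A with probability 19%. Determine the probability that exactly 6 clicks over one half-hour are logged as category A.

0.1050

Thinning: the clicks that are logged as category A themselves form a Poisson process with rate 0.19 × 1.5 = 0.285 per minute.
Over the interval, μ = 0.285 × 30 = 8.55 (a half-hour = 30 minutes).
P(N = 6) = e^(−8.55) · 8.55^6/6! ≈ 0.1050.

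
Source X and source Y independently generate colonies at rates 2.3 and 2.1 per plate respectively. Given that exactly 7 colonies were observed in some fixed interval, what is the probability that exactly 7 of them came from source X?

0.0107

Given the total, each event is independently from source X with probability p = λ_X/(λ_X+λ_Y) = 2.3/4.4 ≈ 0.5227.
So K ~ Binomial(7, 2.3/4.4): P(K = 7) = C(7,7) · (2.3/4.4)^7 · (2.1/4.4)^0 ≈ 0.0107.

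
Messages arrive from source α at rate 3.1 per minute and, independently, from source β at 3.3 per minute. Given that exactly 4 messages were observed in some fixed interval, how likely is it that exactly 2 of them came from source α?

Given the total, each event is independently from source α with probability p = λ_α/(λ_α+λ_β) = 3.1/6.4 ≈ 0.4844.
So K ~ Binomial(4, 3.1/6.4): P(K = 2) = C(4,2) · (3.1/6.4)^2 · (3.3/6.4)^2 ≈ 0.3743.

0.3743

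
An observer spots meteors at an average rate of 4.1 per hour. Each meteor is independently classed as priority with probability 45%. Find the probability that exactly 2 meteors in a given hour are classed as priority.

Thinning: the meteors that are classed as priority themselves form a Poisson process with rate 0.45 × 4.1 = 1.845 per hour.
So μ = 1.845.
P(N = 2) = e^(−1.845) · 1.845^2/2! ≈ 0.2690.

0.2690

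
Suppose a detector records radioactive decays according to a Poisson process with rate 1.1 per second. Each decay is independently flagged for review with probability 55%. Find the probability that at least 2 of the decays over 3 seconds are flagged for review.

Thinning: the decays that are flagged for review themselves form a Poisson process with rate 0.55 × 1.1 = 0.605 per second.
Over the interval, μ = 0.605 × 3 = 1.815 (3 seconds).
P(N ≥ 2) = 1 − P(N ≤ 1) ≈ 0.5416.

0.5416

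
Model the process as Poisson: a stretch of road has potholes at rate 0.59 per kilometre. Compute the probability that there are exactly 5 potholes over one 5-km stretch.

Over the interval, μ = 0.59 × 5 = 2.95 (a 5-km stretch = 5 kilometres).
P(N = 5) = e^(−μ) μ^5/5! = e^(−2.95) · 2.95^5/120 ≈ 0.0974.

0.0974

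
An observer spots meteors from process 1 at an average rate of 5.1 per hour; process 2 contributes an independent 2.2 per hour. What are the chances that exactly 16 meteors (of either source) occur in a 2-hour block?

Independent Poisson processes superpose: combined rate λ = 5.1 + 2.2 = 7.3 per hour.
Over the interval, μ = 7.3 × 2 = 14.6 (a 2-hour block = 2 hours).
P(N = 16) = e^(−14.6) · 14.6^16/16! ≈ 0.0930.

0.0930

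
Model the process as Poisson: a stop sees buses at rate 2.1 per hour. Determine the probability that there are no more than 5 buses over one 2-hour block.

Over the interval, μ = 2.1 × 2 = 4.2 (a 2-hour block = 2 hours).
P(N ≤ 5) = Σ_{j=0}^{5} e^(−μ) μ^j/j! ≈ 0.7531.

0.7531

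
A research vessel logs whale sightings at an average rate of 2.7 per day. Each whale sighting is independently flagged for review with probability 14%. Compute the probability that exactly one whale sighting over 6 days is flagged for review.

0.2348

Thinning: the whale sightings that are flagged for review themselves form a Poisson process with rate 0.14 × 2.7 = 0.378 per day.
Over the interval, μ = 0.378 × 6 = 2.268 (6 days).
P(N = 1) = e^(−2.268) · 2.268^1/1! ≈ 0.2348.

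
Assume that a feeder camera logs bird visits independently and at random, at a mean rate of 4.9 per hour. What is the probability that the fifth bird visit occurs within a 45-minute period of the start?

0.3080

Over the interval, μ = 4.9 × 0.75 = 3.675 (a 45-minute period = 0.75 hours).
The fifth arrival falls in the interval iff at least 5 events occur there: P(S_5 ≤ t) = P(N ≥ 5) = 1 − P(N ≤ 4) ≈ 0.3080.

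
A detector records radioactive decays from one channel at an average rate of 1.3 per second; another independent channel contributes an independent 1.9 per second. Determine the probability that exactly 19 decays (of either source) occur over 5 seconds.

Independent Poisson processes superpose: combined rate λ = 1.3 + 1.9 = 3.2 per second.
Over the interval, μ = 3.2 × 5 = 16 (5 seconds).
P(N = 19) = e^(−16) · 16^19/19! ≈ 0.0699.

0.0699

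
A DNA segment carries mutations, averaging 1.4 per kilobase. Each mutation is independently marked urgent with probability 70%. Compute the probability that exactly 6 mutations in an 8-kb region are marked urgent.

Thinning: the mutations that are marked urgent themselves form a Poisson process with rate 0.7 × 1.4 = 0.98 per kilobase.
Over the interval, μ = 0.98 × 8 = 7.84 (an 8-kb region = 8 kilobases).
P(N = 6) = e^(−7.84) · 7.84^6/6! ≈ 0.1270.

0.1270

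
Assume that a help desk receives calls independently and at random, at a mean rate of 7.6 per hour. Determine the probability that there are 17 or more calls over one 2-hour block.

0.3552

Over the interval, μ = 7.6 × 2 = 15.2 (a 2-hour block = 2 hours).
P(N ≥ 17) = 1 − P(N ≤ 16) = 1 − Σ_{j=0}^{16} e^(−μ) μ^j/j! ≈ 0.3552.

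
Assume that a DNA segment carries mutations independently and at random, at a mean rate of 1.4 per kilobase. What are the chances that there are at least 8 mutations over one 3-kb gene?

Over the interval, μ = 1.4 × 3 = 4.2 (a 3-kb gene = 3 kilobases).
P(N ≥ 8) = 1 − P(N ≤ 7) = 1 − Σ_{j=0}^{7} e^(−μ) μ^j/j! ≈ 0.0639.

0.0639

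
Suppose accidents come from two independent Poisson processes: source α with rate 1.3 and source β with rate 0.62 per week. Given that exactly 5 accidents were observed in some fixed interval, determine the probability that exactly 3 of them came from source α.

Given the total, each event is independently from source α with probability p = λ_α/(λ_α+λ_β) = 1.3/1.92 ≈ 0.6771.
So K ~ Binomial(5, 1.3/1.92): P(K = 3) = C(5,3) · (1.3/1.92)^3 · (0.62/1.92)^2 ≈ 0.3237.

0.3237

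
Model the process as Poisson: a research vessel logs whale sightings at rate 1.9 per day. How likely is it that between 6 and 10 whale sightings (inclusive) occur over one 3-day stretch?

0.4736

Over the interval, μ = 1.9 × 3 = 5.7 (a 3-day stretch = 3 days).
P(6 ≤ N ≤ 10) = Σ_{j=6}^{10} e^(−5.7) · 5.7^j/j! ≈ 0.4736.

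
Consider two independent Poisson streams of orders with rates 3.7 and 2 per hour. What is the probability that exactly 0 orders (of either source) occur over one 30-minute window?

Independent Poisson processes superpose: combined rate λ = 3.7 + 2 = 5.7 per hour.
Over the interval, μ = 5.7 × 0.5 = 2.85 (a 30-minute window = 0.5 hours).
P(N = 0) = e^(−2.85) · 2.85^0/0! ≈ 0.0578.

0.0578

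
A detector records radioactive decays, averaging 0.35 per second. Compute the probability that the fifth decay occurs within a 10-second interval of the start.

0.2746

Over the interval, μ = 0.35 × 10 = 3.5 (a 10-second interval = 10 seconds).
The fifth arrival falls in the interval iff at least 5 events occur there: P(S_5 ≤ t) = P(N ≥ 5) = 1 − P(N ≤ 4) ≈ 0.2746.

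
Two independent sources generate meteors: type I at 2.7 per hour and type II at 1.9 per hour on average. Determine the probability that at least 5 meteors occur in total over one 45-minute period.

0.2651

Independent Poisson processes superpose: combined rate λ = 2.7 + 1.9 = 4.6 per hour.
Over the interval, μ = 4.6 × 0.75 = 3.45 (a 45-minute period = 0.75 hours).
P(N ≥ 5) = 1 − P(N ≤ 4) ≈ 0.2651.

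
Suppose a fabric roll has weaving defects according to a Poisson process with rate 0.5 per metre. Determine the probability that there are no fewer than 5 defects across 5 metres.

0.1088

Over the interval, μ = 0.5 × 5 = 2.5 (5 metres).
P(N ≥ 5) = 1 − P(N ≤ 4) = 1 − Σ_{j=0}^{4} e^(−μ) μ^j/j! ≈ 0.1088.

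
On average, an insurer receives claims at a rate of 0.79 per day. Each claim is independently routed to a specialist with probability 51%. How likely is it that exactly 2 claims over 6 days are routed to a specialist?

Thinning: the claims that are routed to a specialist themselves form a Poisson process with rate 0.51 × 0.79 = 0.4029 per day.
Over the interval, μ = 0.4029 × 6 = 2.4174 (6 days).
P(N = 2) = e^(−2.4174) · 2.4174^2/2! ≈ 0.2605.

0.2605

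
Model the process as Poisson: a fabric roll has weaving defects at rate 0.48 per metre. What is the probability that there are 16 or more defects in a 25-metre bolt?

0.1556

Over the interval, μ = 0.48 × 25 = 12 (a 25-metre bolt = 25 metres).
P(N ≥ 16) = 1 − P(N ≤ 15) = 1 − Σ_{j=0}^{15} e^(−μ) μ^j/j! ≈ 0.1556.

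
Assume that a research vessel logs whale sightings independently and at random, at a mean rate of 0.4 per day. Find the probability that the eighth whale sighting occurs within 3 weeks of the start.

0.6013

Over the interval, μ = 0.4 × 21 = 8.4 (3 weeks = 21 days).
The eighth arrival falls in the interval iff at least 8 events occur there: P(S_8 ≤ t) = P(N ≥ 8) = 1 − P(N ≤ 7) ≈ 0.6013.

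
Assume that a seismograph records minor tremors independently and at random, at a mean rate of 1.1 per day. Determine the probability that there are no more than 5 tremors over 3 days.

Over the interval, μ = 1.1 × 3 = 3.3 (3 days).
P(N ≤ 5) = Σ_{j=0}^{5} e^(−μ) μ^j/j! ≈ 0.8829.

0.8829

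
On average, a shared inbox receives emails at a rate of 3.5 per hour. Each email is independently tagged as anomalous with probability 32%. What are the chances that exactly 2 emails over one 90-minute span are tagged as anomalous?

0.2630

Thinning: the emails that are tagged as anomalous themselves form a Poisson process with rate 0.32 × 3.5 = 1.12 per hour.
Over the interval, μ = 1.12 × 1.5 = 1.68 (a 90-minute span = 1.5 hours).
P(N = 2) = e^(−1.68) · 1.68^2/2! ≈ 0.2630.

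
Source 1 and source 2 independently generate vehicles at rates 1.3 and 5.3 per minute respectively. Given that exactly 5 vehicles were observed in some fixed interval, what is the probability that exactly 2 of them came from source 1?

Given the total, each event is independently from source 1 with probability p = λ_1/(λ_1+λ_2) = 1.3/6.6 ≈ 0.1970.
So K ~ Binomial(5, 1.3/6.6): P(K = 2) = C(5,2) · (1.3/6.6)^2 · (5.3/6.6)^3 ≈ 0.2009.

0.2009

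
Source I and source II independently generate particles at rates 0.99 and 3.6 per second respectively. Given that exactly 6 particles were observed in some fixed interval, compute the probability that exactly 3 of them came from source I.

Given the total, each event is independently from source I with probability p = λ_I/(λ_I+λ_II) = 0.99/4.59 ≈ 0.2157.
So K ~ Binomial(6, 0.99/4.59): P(K = 3) = C(6,3) · (0.99/4.59)^3 · (3.6/4.59)^3 ≈ 0.0968.

0.0968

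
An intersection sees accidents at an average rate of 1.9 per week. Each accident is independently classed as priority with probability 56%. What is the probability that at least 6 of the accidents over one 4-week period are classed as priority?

Thinning: the accidents that are classed as priority themselves form a Poisson process with rate 0.56 × 1.9 = 1.064 per week.
Over the interval, μ = 1.064 × 4 = 4.256 (a 4-week period = 4 weeks).
P(N ≥ 6) = 1 − P(N ≤ 5) ≈ 0.2561.

0.2561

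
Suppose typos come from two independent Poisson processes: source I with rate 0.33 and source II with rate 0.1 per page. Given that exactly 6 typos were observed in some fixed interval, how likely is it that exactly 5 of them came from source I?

Given the total, each event is independently from source I with probability p = λ_I/(λ_I+λ_II) = 0.33/0.43 ≈ 0.7674.
So K ~ Binomial(6, 0.33/0.43): P(K = 5) = C(6,5) · (0.33/0.43)^5 · (0.1/0.43)^1 ≈ 0.3715.

0.3715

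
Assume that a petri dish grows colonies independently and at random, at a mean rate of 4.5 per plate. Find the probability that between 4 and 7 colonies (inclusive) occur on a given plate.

0.5711

With mean μ = 4.5 per plate,
P(4 ≤ N ≤ 7) = Σ_{j=4}^{7} e^(−4.5) · 4.5^j/j! ≈ 0.5711.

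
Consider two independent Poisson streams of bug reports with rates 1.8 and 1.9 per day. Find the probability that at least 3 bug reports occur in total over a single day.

0.7146

Independent Poisson processes superpose: combined rate λ = 1.8 + 1.9 = 3.7 per day.
So μ = 3.7.
P(N ≥ 3) = 1 − P(N ≤ 2) ≈ 0.7146.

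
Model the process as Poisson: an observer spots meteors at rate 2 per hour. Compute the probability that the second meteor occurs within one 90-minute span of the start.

Over the interval, μ = 2 × 1.5 = 3 (a 90-minute span = 1.5 hours).
The second arrival falls in the interval iff at least 2 events occur there: P(S_2 ≤ t) = P(N ≥ 2) = 1 − P(N ≤ 1) ≈ 0.8009.

0.8009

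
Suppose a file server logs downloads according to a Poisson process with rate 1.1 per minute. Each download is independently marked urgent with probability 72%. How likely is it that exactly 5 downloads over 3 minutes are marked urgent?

0.0586

Thinning: the downloads that are marked urgent themselves form a Poisson process with rate 0.72 × 1.1 = 0.792 per minute.
Over the interval, μ = 0.792 × 3 = 2.376 (3 minutes).
P(N = 5) = e^(−2.376) · 2.376^5/5! ≈ 0.0586.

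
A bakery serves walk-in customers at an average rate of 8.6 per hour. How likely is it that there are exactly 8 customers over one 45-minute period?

0.1174

Over the interval, μ = 8.6 × 0.75 = 6.45 (a 45-minute period = 0.75 hours).
P(N = 8) = e^(−μ) μ^8/8! = e^(−6.45) · 6.45^8/40320 ≈ 0.1174.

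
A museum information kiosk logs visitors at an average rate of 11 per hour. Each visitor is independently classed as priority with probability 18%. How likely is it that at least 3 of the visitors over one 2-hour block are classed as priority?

Thinning: the visitors that are classed as priority themselves form a Poisson process with rate 0.18 × 11 = 1.98 per hour.
Over the interval, μ = 1.98 × 2 = 3.96 (a 2-hour block = 2 hours).
P(N ≥ 3) = 1 − P(N ≤ 2) ≈ 0.7560.

0.7560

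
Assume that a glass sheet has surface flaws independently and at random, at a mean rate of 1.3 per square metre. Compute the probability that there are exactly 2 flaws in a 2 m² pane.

Over the interval, μ = 1.3 × 2 = 2.6 (a 2 m² pane = 2 square metres).
P(N = 2) = e^(−μ) μ^2/2! = e^(−2.6) · 2.6^2/2 ≈ 0.2510.

0.2510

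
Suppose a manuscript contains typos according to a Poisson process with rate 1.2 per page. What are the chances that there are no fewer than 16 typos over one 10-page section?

Over the interval, μ = 1.2 × 10 = 12 (a 10-page section = 10 pages).
P(N ≥ 16) = 1 − P(N ≤ 15) = 1 − Σ_{j=0}^{15} e^(−μ) μ^j/j! ≈ 0.1556.

0.1556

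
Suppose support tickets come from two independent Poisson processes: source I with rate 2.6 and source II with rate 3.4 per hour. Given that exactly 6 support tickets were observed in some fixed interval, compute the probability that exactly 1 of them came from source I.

0.1519

Given the total, each event is independently from source I with probability p = λ_I/(λ_I+λ_II) = 2.6/6 ≈ 0.4333.
So K ~ Binomial(6, 2.6/6): P(K = 1) = C(6,1) · (2.6/6)^1 · (3.4/6)^5 ≈ 0.1519.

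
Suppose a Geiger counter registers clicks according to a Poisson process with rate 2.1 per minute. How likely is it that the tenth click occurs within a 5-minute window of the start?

0.6029

Over the interval, μ = 2.1 × 5 = 10.5 (a 5-minute window = 5 minutes).
The tenth arrival falls in the interval iff at least 10 events occur there: P(S_10 ≤ t) = P(N ≥ 10) = 1 − P(N ≤ 9) ≈ 0.6029.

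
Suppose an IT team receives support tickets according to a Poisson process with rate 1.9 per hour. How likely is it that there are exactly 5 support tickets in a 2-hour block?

Over the interval, μ = 1.9 × 2 = 3.8 (a 2-hour block = 2 hours).
P(N = 5) = e^(−μ) μ^5/5! = e^(−3.8) · 3.8^5/120 ≈ 0.1477.

0.1477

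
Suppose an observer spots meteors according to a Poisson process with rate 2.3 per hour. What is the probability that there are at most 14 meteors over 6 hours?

Over the interval, μ = 2.3 × 6 = 13.8 (6 hours).
P(N ≤ 14) = Σ_{j=0}^{14} e^(−μ) μ^j/j! ≈ 0.5916.

0.5916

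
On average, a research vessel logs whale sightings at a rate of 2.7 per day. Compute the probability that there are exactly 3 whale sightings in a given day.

With mean μ = 2.7 per day,
P(N = 3) = e^(−μ) μ^3/3! = e^(−2.7) · 2.7^3/6 ≈ 0.2205.

0.2205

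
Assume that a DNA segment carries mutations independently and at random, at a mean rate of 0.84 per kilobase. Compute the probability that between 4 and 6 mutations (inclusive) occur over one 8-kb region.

Over the interval, μ = 0.84 × 8 = 6.72 (an 8-kb region = 8 kilobases).
P(4 ≤ N ≤ 6) = Σ_{j=4}^{6} e^(−6.72) · 6.72^j/j! ≈ 0.3946.

0.3946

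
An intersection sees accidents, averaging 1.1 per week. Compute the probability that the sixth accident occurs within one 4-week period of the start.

0.2801

Over the interval, μ = 1.1 × 4 = 4.4 (a 4-week period = 4 weeks).
The sixth arrival falls in the interval iff at least 6 events occur there: P(S_6 ≤ t) = P(N ≥ 6) = 1 − P(N ≤ 5) ≈ 0.2801.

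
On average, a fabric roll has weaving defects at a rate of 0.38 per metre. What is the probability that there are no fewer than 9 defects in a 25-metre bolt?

0.6082

Over the interval, μ = 0.38 × 25 = 9.5 (a 25-metre bolt = 25 metres).
P(N ≥ 9) = 1 − P(N ≤ 8) = 1 − Σ_{j=0}^{8} e^(−μ) μ^j/j! ≈ 0.6082.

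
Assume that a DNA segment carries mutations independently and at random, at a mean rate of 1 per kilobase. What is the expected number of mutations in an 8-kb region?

E[N] = λt = 1 × 8 = 8 (an 8-kb region = 8 kilobases).

8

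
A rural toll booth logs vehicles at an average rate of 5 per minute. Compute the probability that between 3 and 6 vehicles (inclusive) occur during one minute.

With mean μ = 5 per minute,
P(3 ≤ N ≤ 6) = Σ_{j=3}^{6} e^(−5) · 5^j/j! ≈ 0.6375.

0.6375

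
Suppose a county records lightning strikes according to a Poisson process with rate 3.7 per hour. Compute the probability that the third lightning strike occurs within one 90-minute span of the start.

0.9147

Over the interval, μ = 3.7 × 1.5 = 5.55 (a 90-minute span = 1.5 hours).
The third arrival falls in the interval iff at least 3 events occur there: P(S_3 ≤ t) = P(N ≥ 3) = 1 − P(N ≤ 2) ≈ 0.9147.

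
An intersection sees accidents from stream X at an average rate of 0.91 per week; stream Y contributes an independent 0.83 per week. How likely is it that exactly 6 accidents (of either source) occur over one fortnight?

0.0760

Independent Poisson processes superpose: combined rate λ = 0.91 + 0.83 = 1.74 per week.
Over the interval, μ = 1.74 × 2 = 3.48 (a fortnight = 2 weeks).
P(N = 6) = e^(−3.48) · 3.48^6/6! ≈ 0.0760.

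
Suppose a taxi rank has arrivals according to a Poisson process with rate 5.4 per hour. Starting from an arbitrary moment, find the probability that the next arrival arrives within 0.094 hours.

Inter-arrival times are exponential with rate λ = 5.4 per hour.
P(T ≤ 0.094) = 1 − e^(−λt) = 1 − e^(−5.4 × 0.094) = 1 − e^(−0.5076) ≈ 0.3981.

0.3981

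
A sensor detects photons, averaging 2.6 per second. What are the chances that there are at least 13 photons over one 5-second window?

0.5369

Over the interval, μ = 2.6 × 5 = 13 (a 5-second window = 5 seconds).
P(N ≥ 13) = 1 − P(N ≤ 12) = 1 − Σ_{j=0}^{12} e^(−μ) μ^j/j! ≈ 0.5369.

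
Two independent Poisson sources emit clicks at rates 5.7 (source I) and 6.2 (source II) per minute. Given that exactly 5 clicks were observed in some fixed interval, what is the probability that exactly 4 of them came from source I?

Given the total, each event is independently from source I with probability p = λ_I/(λ_I+λ_II) = 5.7/11.9 ≈ 0.4790.
So K ~ Binomial(5, 5.7/11.9): P(K = 4) = C(5,4) · (5.7/11.9)^4 · (6.2/11.9)^1 ≈ 0.1371.

0.1371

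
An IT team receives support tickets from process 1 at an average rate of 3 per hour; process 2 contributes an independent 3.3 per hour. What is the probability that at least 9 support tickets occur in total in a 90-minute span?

0.6020

Independent Poisson processes superpose: combined rate λ = 3 + 3.3 = 6.3 per hour.
Over the interval, μ = 6.3 × 1.5 = 9.45 (a 90-minute span = 1.5 hours).
P(N ≥ 9) = 1 − P(N ≤ 8) ≈ 0.6020.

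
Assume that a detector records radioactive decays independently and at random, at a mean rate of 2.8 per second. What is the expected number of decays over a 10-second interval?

E[N] = λt = 2.8 × 10 = 28 (a 10-second interval = 10 seconds).

28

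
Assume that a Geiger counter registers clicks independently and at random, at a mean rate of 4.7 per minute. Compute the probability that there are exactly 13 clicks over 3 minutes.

0.1052

Over the interval, μ = 4.7 × 3 = 14.1 (3 minutes).
P(N = 13) = e^(−μ) μ^13/13! = e^(−14.1) · 14.1^13/6227020800 ≈ 0.1052.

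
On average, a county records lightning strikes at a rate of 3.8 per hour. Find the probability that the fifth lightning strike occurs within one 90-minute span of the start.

0.6728

Over the interval, μ = 3.8 × 1.5 = 5.7 (a 90-minute span = 1.5 hours).
The fifth arrival falls in the interval iff at least 5 events occur there: P(S_5 ≤ t) = P(N ≥ 5) = 1 − P(N ≤ 4) ≈ 0.6728.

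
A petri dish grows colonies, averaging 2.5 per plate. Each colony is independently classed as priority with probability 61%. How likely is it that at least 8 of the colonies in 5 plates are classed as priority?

0.4936

Thinning: the colonies that are classed as priority themselves form a Poisson process with rate 0.61 × 2.5 = 1.525 per plate.
Over the interval, μ = 1.525 × 5 = 7.625 (5 plates).
P(N ≥ 8) = 1 − P(N ≤ 7) ≈ 0.4936.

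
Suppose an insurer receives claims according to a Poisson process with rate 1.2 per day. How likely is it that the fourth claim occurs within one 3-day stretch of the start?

0.4848

Over the interval, μ = 1.2 × 3 = 3.6 (a 3-day stretch = 3 days).
The fourth arrival falls in the interval iff at least 4 events occur there: P(S_4 ≤ t) = P(N ≥ 4) = 1 − P(N ≤ 3) ≈ 0.4848.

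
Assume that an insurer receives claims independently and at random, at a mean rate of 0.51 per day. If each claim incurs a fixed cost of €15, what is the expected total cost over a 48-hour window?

E[N] = 0.51 × 2 = 1.02 (a 48-hour window = 2 days); E[cost] = 1.02 × €15 = €15.3.

€15.3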